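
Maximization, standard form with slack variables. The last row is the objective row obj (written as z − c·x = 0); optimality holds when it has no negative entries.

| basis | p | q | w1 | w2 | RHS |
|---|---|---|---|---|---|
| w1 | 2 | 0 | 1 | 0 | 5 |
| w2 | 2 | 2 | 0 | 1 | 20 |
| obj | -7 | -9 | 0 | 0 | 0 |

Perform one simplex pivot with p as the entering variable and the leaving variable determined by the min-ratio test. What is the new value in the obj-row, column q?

-9

Ratio test on column p — row 1: 5/2 = 5/2; row 2: 20/2 = 10. Minimum is 5/2 at row 1 (w1 leaves); pivot element 2.
Divide row 1 by 2; eliminate column p from the other rows.
obj-row update in column q: -9 − (-7)·0 = -9.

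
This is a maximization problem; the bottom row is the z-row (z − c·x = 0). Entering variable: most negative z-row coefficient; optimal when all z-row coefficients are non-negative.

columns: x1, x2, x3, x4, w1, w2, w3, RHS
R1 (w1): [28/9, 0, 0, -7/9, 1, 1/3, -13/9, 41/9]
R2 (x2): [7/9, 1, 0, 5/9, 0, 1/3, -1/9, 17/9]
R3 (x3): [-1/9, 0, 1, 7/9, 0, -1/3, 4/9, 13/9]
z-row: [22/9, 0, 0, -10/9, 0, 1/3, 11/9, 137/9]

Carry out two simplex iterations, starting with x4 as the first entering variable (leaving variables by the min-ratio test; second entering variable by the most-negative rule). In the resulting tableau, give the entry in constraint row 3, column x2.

3/4

Ratio test on column x4 — row 1: entry -7/9 ≤ 0; row 2: (17/9)/(5/9) = 17/5; row 3: (13/9)/(7/9) = 13/7. Minimum is 13/7 at row 3 (x3 leaves); pivot element 7/9.
Divide row 3 by 7/9; eliminate column x4 from the other rows.
Second iteration: most negative z-row entry is -1/7 in column w2, so w2 enters.
Ratio test on column w2 — row 1: entry 0 ≤ 0; row 2: (6/7)/(4/7) = 3/2; row 3: entry -3/7 ≤ 0. Minimum is 3/2 at row 2 (x2 leaves); pivot element 4/7.
Divide row 2 by 4/7; eliminate column w2 from the other rows.
After both pivots, the entry at constraint row 3, column x2 is 3/4.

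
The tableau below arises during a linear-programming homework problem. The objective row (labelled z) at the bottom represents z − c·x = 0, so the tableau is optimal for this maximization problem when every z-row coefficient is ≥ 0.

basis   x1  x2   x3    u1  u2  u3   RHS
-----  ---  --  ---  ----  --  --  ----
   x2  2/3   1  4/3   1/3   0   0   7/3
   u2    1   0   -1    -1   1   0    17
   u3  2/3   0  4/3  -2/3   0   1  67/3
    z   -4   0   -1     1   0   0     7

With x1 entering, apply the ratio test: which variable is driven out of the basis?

x2

Column x1 entries and ratios — x2: (7/3)/(2/3) = 7/2; u2: 17/1 = 17; u3: (67/3)/(2/3) = 67/2.
Smallest ratio is 7/2 in the row of x2, so x2 leaves.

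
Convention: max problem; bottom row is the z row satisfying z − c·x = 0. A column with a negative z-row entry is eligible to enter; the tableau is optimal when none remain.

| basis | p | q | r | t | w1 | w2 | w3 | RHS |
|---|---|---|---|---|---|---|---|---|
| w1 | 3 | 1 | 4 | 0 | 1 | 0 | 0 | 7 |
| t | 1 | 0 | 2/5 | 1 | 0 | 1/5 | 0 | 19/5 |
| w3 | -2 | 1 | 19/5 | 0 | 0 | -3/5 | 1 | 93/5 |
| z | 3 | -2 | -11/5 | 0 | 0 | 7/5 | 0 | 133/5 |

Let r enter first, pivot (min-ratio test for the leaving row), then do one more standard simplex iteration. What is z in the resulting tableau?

Ratio test on column r — row 1: 7/4 = 7/4; row 2: (19/5)/(2/5) = 19/2; row 3: (93/5)/(19/5) = 93/19. Minimum is 7/4 at row 1 (w1 leaves); pivot element 4.
Pivot on row 1; the z-row RHS becomes 133/5 − (-11/5)·(7/4) = 609/20.
Next entering variable (most negative z-row entry -29/20): q.
Ratio test on column q — row 1: (7/4)/(1/4) = 7; row 2: entry -1/10 ≤ 0; row 3: (239/20)/(1/20) = 239. Minimum is 7 at row 1 (r leaves); pivot element 1/4.
After the second pivot the z-row RHS is 609/20 − (-29/20)·7 = 203/5.

203/5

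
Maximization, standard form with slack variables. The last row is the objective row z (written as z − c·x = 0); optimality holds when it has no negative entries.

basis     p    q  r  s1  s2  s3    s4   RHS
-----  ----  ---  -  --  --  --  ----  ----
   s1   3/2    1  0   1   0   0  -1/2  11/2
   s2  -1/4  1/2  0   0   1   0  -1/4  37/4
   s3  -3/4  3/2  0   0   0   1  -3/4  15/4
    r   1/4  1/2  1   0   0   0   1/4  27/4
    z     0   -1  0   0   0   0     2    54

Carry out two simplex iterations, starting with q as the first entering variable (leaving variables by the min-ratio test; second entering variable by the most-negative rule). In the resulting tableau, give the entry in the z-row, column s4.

3/2

Ratio test on column q — row 1: (11/2)/1 = 11/2; row 2: (37/4)/(1/2) = 37/2; row 3: (15/4)/(3/2) = 5/2; row 4: (27/4)/(1/2) = 27/2. Minimum is 5/2 at row 3 (s3 leaves); pivot element 3/2.
Divide row 3 by 3/2; eliminate column q from the other rows.
Second iteration: most negative z-row entry is -1/2 in column p, so p enters.
Ratio test on column p — row 1: 3/2 = 3/2; row 2: entry 0 ≤ 0; row 3: entry -1/2 ≤ 0; row 4: (11/2)/(1/2) = 11. Minimum is 3/2 at row 1 (s1 leaves); pivot element 2.
Divide row 1 by 2; eliminate column p from the other rows.
After both pivots, the entry at the z-row, column s4 is 3/2.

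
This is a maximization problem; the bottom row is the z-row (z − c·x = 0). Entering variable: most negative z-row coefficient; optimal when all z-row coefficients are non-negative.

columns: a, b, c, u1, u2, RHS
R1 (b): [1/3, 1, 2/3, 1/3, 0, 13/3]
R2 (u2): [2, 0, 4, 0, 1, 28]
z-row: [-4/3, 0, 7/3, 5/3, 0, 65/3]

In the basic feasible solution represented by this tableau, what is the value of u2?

28

u2 is basic (row 2); its value is the RHS of that row, 28.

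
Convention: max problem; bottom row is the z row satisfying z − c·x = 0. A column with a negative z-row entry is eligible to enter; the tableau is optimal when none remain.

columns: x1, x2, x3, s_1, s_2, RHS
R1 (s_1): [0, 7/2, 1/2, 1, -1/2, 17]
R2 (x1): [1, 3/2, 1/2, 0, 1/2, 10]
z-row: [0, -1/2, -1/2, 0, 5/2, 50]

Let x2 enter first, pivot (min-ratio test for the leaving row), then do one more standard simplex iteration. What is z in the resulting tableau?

Ratio test on column x2 — row 1: 17/(7/2) = 34/7; row 2: 10/(3/2) = 20/3. Minimum is 34/7 at row 1 (s_1 leaves); pivot element 7/2.
Pivot on row 1; the z-row RHS becomes 50 − (-1/2)·(34/7) = 367/7.
Next entering variable (most negative z-row entry -3/7): x3.
Ratio test on column x3 — row 1: (34/7)/(1/7) = 34; row 2: (19/7)/(2/7) = 19/2. Minimum is 19/2 at row 2 (x1 leaves); pivot element 2/7.
After the second pivot the z-row RHS is 367/7 − (-3/7)·(19/2) = 113/2.

113/2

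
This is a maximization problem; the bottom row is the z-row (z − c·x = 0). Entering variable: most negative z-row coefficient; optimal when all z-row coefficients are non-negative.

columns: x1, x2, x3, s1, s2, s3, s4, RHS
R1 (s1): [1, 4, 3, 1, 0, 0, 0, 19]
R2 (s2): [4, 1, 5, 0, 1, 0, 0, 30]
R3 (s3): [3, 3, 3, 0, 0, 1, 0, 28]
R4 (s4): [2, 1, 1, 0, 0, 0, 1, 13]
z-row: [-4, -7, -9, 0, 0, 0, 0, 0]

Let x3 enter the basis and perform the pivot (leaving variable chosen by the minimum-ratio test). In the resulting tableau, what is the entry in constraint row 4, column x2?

Ratio test on column x3 — row 1: 19/3 = 19/3; row 2: 30/5 = 6; row 3: 28/3 = 28/3; row 4: 13/1 = 13. Minimum is 6 at row 2 (s2 leaves); pivot element 5.
Divide row 2 by 5; eliminate column x3 from the other rows.
Row 4 update in column x2: 1 − 1·(1/5) = 4/5.

4/5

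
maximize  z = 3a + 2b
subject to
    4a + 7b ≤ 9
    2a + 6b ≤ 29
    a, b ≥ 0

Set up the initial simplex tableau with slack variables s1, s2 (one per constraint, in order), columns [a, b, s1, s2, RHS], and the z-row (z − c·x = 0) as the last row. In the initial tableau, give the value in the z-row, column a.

The z-row carries the negated objective coefficients: the a entry is -3.

-3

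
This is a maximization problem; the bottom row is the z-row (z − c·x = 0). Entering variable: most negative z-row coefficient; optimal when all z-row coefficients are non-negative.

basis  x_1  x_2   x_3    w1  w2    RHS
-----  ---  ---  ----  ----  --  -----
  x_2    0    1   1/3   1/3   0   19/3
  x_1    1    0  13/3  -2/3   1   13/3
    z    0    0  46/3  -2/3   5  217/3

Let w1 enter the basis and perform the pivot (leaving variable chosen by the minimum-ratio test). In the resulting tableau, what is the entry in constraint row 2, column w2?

1

Ratio test on column w1 — row 1: (19/3)/(1/3) = 19; row 2: entry -2/3 ≤ 0. Minimum is 19 at row 1 (x_2 leaves); pivot element 1/3.
Divide row 1 by 1/3; eliminate column w1 from the other rows.
Row 2 update in column w2: 1 − (-2/3)·0 = 1.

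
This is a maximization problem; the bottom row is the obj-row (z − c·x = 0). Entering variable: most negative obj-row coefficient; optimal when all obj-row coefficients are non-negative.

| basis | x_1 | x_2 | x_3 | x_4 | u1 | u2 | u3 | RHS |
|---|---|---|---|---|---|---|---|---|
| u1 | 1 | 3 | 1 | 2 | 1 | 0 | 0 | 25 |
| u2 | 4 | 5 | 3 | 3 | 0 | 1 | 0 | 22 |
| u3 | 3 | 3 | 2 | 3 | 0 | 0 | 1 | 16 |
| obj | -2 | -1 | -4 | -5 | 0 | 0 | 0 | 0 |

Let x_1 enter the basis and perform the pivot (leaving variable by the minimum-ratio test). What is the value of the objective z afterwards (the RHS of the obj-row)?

Ratio test on column x_1 — row 1: 25/1 = 25; row 2: 22/4 = 11/2; row 3: 16/3 = 16/3. Minimum is 16/3 at row 3 (u3 leaves); pivot element 3.
Pivot on row 3; the obj-row RHS becomes 0 − (-2)·(16/3) = 32/3.

32/3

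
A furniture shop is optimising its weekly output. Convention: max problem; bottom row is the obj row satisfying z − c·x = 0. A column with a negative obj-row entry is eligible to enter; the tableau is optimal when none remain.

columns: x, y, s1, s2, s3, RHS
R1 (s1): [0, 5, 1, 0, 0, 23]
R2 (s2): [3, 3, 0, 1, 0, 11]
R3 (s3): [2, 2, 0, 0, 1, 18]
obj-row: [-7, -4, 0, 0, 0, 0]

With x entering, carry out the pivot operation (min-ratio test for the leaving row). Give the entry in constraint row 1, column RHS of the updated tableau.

23

Ratio test on column x — row 1: entry 0 ≤ 0; row 2: 11/3 = 11/3; row 3: 18/2 = 9. Minimum is 11/3 at row 2 (s2 leaves); pivot element 3.
Divide row 2 by 3; eliminate column x from the other rows.
Row 1 update in column RHS: 23 − 0·(11/3) = 23.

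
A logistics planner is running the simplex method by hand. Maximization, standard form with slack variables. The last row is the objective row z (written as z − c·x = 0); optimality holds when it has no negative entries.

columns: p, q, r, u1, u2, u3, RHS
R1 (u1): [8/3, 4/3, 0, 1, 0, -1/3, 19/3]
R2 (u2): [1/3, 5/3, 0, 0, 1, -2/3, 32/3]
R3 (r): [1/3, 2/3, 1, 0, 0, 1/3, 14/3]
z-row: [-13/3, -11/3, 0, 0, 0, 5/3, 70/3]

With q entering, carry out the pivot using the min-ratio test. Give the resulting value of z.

163/4

Ratio test on column q — row 1: (19/3)/(4/3) = 19/4; row 2: (32/3)/(5/3) = 32/5; row 3: (14/3)/(2/3) = 7. Minimum is 19/4 at row 1 (u1 leaves); pivot element 4/3.
Pivot on row 1; the z-row RHS becomes 70/3 − (-11/3)·(19/4) = 163/4.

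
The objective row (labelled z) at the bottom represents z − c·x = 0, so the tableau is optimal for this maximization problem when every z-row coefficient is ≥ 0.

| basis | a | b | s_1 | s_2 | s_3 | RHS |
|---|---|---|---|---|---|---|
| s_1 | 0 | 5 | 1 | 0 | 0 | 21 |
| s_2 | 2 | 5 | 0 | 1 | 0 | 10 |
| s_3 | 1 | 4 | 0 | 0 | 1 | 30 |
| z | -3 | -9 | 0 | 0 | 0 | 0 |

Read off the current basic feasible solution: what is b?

b is not in the basis, so in the current basic feasible solution b = 0.

0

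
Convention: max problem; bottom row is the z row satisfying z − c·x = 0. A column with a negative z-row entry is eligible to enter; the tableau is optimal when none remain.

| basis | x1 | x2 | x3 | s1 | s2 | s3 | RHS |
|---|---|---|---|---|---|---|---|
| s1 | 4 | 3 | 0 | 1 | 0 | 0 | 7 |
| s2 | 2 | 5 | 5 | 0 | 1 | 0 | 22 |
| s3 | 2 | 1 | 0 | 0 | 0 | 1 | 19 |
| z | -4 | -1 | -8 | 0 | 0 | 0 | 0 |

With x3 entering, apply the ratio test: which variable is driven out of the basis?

Column x3 entries and ratios — s1: 0 ≤ 0, skip; s2: 22/5 = 22/5; s3: 0 ≤ 0, skip.
Smallest ratio is 22/5 in the row of s2, so s2 leaves.

s2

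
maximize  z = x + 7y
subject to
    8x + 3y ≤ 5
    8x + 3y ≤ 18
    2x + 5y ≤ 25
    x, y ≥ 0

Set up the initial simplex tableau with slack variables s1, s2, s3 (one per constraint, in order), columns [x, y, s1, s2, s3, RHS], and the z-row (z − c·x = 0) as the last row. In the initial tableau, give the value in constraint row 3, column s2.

0

Slack s2 belongs to constraint 2; its column is the unit vector e_2, so the entry in row 3 is 0.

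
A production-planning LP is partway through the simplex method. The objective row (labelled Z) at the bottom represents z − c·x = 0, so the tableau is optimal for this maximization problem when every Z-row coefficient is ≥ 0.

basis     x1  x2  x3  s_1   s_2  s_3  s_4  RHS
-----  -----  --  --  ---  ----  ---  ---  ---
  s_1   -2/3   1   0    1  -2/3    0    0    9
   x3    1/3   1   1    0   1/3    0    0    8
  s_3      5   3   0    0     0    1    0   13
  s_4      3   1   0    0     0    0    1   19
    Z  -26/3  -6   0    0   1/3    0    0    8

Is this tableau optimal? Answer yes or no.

The Z-row has a negative entry -26/3 in column x1, so it is not optimal.

no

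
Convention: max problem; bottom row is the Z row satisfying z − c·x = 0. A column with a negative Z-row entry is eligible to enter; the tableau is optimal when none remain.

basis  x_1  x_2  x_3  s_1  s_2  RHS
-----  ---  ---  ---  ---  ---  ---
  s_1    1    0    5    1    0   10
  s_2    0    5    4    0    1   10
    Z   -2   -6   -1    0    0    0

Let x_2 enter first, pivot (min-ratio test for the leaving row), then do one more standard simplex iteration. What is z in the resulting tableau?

Ratio test on column x_2 — row 1: entry 0 ≤ 0; row 2: 10/5 = 2. Minimum is 2 at row 2 (s_2 leaves); pivot element 5.
Pivot on row 2; the Z-row RHS becomes 0 − (-6)·2 = 12.
Next entering variable (most negative Z-row entry -2): x_1.
Ratio test on column x_1 — row 1: 10/1 = 10; row 2: entry 0 ≤ 0. Minimum is 10 at row 1 (s_1 leaves); pivot element 1.
After the second pivot the Z-row RHS is 12 − (-2)·10 = 32.

32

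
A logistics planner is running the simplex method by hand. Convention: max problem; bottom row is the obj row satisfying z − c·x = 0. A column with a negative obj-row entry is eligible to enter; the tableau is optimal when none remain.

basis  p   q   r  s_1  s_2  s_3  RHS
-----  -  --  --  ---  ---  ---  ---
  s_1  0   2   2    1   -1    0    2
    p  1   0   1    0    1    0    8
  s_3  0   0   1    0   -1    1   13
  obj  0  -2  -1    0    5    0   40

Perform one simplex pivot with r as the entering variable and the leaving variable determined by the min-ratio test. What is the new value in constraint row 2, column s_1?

Ratio test on column r — row 1: 2/2 = 1; row 2: 8/1 = 8; row 3: 13/1 = 13. Minimum is 1 at row 1 (s_1 leaves); pivot element 2.
Divide row 1 by 2; eliminate column r from the other rows.
Row 2 update in column s_1: 0 − 1·(1/2) = -1/2.

-1/2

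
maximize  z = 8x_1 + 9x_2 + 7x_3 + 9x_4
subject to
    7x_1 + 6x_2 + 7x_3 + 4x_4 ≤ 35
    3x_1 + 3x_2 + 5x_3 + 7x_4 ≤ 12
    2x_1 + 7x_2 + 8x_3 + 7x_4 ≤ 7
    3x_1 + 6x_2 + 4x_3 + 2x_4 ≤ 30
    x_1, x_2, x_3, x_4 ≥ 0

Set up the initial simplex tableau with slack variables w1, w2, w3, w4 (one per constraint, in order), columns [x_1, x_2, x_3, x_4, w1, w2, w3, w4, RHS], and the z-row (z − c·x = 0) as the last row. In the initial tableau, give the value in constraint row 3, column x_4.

Constraint 3 has coefficient 7 on x_4.

7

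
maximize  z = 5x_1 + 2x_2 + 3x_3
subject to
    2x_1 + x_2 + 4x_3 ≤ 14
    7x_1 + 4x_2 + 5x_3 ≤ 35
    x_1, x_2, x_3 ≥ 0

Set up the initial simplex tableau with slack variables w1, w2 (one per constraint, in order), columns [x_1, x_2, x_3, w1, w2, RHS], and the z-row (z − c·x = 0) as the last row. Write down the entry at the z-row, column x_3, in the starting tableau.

The z-row carries the negated objective coefficients: the x_3 entry is -3.

-3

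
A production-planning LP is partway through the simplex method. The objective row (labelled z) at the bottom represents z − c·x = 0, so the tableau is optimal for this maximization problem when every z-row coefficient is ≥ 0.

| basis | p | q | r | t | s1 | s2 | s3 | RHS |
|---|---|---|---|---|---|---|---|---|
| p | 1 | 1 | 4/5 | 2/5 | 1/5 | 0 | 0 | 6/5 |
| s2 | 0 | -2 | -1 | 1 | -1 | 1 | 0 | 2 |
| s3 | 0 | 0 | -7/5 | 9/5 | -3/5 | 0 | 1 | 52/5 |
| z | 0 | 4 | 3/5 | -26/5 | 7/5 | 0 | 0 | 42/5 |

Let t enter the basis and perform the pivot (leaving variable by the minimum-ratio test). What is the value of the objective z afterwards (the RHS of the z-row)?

94/5

Ratio test on column t — row 1: (6/5)/(2/5) = 3; row 2: 2/1 = 2; row 3: (52/5)/(9/5) = 52/9. Minimum is 2 at row 2 (s2 leaves); pivot element 1.
Pivot on row 2; the z-row RHS becomes 42/5 − (-26/5)·2 = 94/5.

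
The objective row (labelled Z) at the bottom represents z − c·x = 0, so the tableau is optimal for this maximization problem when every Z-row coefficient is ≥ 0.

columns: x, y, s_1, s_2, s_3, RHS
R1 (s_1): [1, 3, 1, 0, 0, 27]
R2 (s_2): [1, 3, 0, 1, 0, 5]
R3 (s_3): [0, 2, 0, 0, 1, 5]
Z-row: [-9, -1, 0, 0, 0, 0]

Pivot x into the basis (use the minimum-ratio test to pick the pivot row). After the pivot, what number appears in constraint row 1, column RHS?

Ratio test on column x — row 1: 27/1 = 27; row 2: 5/1 = 5; row 3: entry 0 ≤ 0. Minimum is 5 at row 2 (s_2 leaves); pivot element 1.
Divide row 2 by 1; eliminate column x from the other rows.
Row 1 update in column RHS: 27 − 1·5 = 22.

22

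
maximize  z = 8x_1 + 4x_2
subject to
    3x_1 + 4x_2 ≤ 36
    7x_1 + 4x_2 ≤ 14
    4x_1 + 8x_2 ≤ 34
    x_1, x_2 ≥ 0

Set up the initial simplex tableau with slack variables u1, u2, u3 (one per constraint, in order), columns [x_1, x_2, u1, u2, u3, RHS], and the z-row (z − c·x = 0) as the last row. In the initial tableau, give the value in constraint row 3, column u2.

0

Slack u2 belongs to constraint 2; its column is the unit vector e_2, so the entry in row 3 is 0.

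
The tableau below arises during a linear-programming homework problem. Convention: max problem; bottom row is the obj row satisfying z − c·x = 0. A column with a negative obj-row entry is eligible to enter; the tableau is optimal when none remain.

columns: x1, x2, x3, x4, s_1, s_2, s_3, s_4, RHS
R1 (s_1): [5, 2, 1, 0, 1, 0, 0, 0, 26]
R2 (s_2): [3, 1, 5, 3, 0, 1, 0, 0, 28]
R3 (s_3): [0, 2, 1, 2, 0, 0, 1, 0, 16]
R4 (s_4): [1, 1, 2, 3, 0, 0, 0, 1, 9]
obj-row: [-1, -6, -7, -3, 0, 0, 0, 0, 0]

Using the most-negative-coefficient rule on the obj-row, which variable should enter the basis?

x3

Negative obj-row entries: x1: -1, x2: -6, x3: -7, x4: -3.
The most negative is -7 in column x3, so x3 enters.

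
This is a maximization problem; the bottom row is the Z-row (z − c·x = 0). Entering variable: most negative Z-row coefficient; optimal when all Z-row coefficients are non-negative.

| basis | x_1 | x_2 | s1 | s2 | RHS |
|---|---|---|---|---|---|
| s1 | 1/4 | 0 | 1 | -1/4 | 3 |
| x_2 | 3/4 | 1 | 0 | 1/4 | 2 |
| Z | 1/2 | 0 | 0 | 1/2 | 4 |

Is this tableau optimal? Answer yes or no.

yes

Every Z-row coefficient is ≥ 0, so the tableau is optimal.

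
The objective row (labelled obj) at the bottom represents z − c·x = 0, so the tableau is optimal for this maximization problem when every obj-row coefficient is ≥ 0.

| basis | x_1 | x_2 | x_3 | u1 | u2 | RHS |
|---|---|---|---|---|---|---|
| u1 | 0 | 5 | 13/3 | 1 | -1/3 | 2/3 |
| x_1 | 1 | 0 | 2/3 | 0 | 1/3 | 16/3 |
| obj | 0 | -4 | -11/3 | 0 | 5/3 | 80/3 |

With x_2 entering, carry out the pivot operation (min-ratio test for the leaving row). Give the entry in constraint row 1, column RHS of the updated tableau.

Ratio test on column x_2 — row 1: (2/3)/5 = 2/15; row 2: entry 0 ≤ 0. Minimum is 2/15 at row 1 (u1 leaves); pivot element 5.
Divide row 1 by 5; eliminate column x_2 from the other rows.
In the new row 1, the RHS entry is the old entry divided by the pivot: (2/3)/5 = 2/15.

2/15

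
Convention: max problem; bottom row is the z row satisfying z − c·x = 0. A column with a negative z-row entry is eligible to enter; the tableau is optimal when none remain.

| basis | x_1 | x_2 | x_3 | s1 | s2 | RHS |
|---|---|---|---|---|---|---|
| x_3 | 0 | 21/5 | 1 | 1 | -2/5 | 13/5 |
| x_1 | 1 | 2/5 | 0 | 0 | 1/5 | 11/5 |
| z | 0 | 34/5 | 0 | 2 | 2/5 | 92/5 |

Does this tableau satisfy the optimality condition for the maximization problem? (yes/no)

yes

Every z-row coefficient is ≥ 0, so the tableau is optimal.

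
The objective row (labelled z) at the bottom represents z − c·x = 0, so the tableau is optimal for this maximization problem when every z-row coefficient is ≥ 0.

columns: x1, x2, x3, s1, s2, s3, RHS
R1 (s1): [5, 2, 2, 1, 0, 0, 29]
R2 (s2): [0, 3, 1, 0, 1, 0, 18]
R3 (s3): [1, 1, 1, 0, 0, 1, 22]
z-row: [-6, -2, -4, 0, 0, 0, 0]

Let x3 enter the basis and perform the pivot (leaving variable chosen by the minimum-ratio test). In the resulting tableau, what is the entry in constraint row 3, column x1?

-3/2

Ratio test on column x3 — row 1: 29/2 = 29/2; row 2: 18/1 = 18; row 3: 22/1 = 22. Minimum is 29/2 at row 1 (s1 leaves); pivot element 2.
Divide row 1 by 2; eliminate column x3 from the other rows.
Row 3 update in column x1: 1 − 1·(5/2) = -3/2.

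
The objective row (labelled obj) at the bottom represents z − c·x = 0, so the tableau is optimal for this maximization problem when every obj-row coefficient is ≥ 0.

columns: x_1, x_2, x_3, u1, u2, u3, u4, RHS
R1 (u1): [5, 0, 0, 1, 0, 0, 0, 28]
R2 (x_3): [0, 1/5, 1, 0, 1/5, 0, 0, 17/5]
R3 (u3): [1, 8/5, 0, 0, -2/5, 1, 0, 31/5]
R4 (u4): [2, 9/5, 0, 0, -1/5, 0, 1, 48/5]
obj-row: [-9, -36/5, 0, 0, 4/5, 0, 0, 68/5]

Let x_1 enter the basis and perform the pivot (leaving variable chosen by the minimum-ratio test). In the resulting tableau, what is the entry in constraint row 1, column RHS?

4

Ratio test on column x_1 — row 1: 28/5 = 28/5; row 2: entry 0 ≤ 0; row 3: (31/5)/1 = 31/5; row 4: (48/5)/2 = 24/5. Minimum is 24/5 at row 4 (u4 leaves); pivot element 2.
Divide row 4 by 2; eliminate column x_1 from the other rows.
Row 1 update in column RHS: 28 − 5·(24/5) = 4.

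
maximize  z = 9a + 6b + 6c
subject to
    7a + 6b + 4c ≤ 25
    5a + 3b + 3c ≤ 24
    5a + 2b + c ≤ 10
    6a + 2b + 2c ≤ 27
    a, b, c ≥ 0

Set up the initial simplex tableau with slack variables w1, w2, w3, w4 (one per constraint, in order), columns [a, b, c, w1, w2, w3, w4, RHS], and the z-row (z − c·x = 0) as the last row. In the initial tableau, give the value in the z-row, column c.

-6

The z-row carries the negated objective coefficients: the c entry is -6.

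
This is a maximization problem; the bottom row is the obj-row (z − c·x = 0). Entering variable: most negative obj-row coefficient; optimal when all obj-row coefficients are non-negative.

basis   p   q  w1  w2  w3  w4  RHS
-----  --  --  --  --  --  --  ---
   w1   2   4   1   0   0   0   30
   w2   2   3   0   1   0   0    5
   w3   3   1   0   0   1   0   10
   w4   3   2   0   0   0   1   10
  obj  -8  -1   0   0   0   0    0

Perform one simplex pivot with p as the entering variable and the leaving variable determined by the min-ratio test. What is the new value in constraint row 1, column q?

Ratio test on column p — row 1: 30/2 = 15; row 2: 5/2 = 5/2; row 3: 10/3 = 10/3; row 4: 10/3 = 10/3. Minimum is 5/2 at row 2 (w2 leaves); pivot element 2.
Divide row 2 by 2; eliminate column p from the other rows.
Row 1 update in column q: 4 − 2·(3/2) = 1.

1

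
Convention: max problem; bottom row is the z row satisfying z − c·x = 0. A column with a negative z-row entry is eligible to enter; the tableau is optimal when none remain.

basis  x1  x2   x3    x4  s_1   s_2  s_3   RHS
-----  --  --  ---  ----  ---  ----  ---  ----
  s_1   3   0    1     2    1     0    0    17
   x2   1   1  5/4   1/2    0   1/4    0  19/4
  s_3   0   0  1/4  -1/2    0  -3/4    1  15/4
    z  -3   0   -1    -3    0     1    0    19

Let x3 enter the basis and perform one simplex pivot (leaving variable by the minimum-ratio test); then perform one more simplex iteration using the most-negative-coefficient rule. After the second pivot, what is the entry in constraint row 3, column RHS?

31/4

Ratio test on column x3 — row 1: 17/1 = 17; row 2: (19/4)/(5/4) = 19/5; row 3: (15/4)/(1/4) = 15. Minimum is 19/5 at row 2 (x2 leaves); pivot element 5/4.
Divide row 2 by 5/4; eliminate column x3 from the other rows.
Second iteration: most negative z-row entry is -13/5 in column x4, so x4 enters.
Ratio test on column x4 — row 1: (66/5)/(8/5) = 33/4; row 2: (19/5)/(2/5) = 19/2; row 3: entry -3/5 ≤ 0. Minimum is 33/4 at row 1 (s_1 leaves); pivot element 8/5.
Divide row 1 by 8/5; eliminate column x4 from the other rows.
After both pivots, the entry at constraint row 3, column RHS is 31/4.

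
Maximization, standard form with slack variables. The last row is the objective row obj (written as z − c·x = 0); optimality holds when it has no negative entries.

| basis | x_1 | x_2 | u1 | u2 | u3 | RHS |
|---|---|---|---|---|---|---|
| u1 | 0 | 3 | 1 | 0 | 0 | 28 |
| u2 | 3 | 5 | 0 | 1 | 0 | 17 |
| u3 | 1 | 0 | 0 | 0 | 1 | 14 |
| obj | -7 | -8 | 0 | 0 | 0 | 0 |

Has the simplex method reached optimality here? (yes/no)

no

The obj-row has a negative entry -8 in column x_2, so it is not optimal.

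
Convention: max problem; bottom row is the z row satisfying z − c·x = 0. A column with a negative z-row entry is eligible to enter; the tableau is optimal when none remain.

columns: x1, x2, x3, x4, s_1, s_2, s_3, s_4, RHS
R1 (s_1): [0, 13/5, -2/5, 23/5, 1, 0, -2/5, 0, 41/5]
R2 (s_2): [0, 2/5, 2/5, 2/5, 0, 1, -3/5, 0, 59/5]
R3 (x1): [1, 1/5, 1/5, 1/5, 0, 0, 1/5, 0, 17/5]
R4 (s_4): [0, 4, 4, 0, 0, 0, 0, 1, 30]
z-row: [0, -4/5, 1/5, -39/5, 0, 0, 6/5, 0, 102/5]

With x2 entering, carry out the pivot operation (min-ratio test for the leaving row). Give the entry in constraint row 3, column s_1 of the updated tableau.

-1/13

Ratio test on column x2 — row 1: (41/5)/(13/5) = 41/13; row 2: (59/5)/(2/5) = 59/2; row 3: (17/5)/(1/5) = 17; row 4: 30/4 = 15/2. Minimum is 41/13 at row 1 (s_1 leaves); pivot element 13/5.
Divide row 1 by 13/5; eliminate column x2 from the other rows.
Row 3 update in column s_1: 0 − (1/5)·(5/13) = -1/13.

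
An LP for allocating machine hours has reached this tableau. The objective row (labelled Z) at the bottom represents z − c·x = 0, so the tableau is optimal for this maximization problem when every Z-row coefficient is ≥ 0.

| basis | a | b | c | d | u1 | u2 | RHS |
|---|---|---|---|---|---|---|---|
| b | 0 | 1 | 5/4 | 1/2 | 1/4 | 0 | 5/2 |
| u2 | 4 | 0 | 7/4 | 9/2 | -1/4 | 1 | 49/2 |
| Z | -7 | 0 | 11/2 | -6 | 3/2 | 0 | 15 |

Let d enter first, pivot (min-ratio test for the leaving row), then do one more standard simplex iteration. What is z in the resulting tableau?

97/2

Ratio test on column d — row 1: (5/2)/(1/2) = 5; row 2: (49/2)/(9/2) = 49/9. Minimum is 5 at row 1 (b leaves); pivot element 1/2.
Pivot on row 1; the Z-row RHS becomes 15 − (-6)·5 = 45.
Next entering variable (most negative Z-row entry -7): a.
Ratio test on column a — row 1: entry 0 ≤ 0; row 2: 2/4 = 1/2. Minimum is 1/2 at row 2 (u2 leaves); pivot element 4.
After the second pivot the Z-row RHS is 45 − (-7)·(1/2) = 97/2.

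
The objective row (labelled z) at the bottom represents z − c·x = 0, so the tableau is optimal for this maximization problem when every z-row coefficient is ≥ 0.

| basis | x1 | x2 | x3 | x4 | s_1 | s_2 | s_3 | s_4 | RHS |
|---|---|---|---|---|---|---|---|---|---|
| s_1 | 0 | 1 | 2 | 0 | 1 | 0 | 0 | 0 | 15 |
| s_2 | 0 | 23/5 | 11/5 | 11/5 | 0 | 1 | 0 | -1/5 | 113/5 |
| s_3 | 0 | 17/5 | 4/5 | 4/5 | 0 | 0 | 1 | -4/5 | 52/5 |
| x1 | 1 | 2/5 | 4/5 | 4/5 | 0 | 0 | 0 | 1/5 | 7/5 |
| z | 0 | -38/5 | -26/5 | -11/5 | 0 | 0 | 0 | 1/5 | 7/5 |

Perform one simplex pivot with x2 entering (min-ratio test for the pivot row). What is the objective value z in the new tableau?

Ratio test on column x2 — row 1: 15/1 = 15; row 2: (113/5)/(23/5) = 113/23; row 3: (52/5)/(17/5) = 52/17; row 4: (7/5)/(2/5) = 7/2. Minimum is 52/17 at row 3 (s_3 leaves); pivot element 17/5.
Pivot on row 3; the z-row RHS becomes 7/5 − (-38/5)·(52/17) = 419/17.

419/17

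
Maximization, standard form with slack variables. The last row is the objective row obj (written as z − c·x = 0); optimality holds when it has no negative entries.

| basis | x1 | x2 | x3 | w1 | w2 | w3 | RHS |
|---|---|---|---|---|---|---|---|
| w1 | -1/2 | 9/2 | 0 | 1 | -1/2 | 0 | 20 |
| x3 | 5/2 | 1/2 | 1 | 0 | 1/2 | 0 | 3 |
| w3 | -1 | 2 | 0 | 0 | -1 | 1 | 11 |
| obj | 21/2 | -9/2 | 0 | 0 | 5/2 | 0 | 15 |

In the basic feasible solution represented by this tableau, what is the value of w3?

11

w3 is basic (row 3); its value is the RHS of that row, 11.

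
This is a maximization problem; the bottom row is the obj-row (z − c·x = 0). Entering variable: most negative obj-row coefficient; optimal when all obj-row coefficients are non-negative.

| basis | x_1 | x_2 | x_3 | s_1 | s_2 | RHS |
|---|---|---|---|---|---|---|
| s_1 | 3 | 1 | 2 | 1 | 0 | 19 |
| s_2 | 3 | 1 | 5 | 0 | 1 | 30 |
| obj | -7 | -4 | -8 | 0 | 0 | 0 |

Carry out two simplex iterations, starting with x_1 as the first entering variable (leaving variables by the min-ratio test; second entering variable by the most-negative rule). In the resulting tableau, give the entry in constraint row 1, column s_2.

-2/9

Ratio test on column x_1 — row 1: 19/3 = 19/3; row 2: 30/3 = 10. Minimum is 19/3 at row 1 (s_1 leaves); pivot element 3.
Divide row 1 by 3; eliminate column x_1 from the other rows.
Second iteration: most negative obj-row entry is -10/3 in column x_3, so x_3 enters.
Ratio test on column x_3 — row 1: (19/3)/(2/3) = 19/2; row 2: 11/3 = 11/3. Minimum is 11/3 at row 2 (s_2 leaves); pivot element 3.
Divide row 2 by 3; eliminate column x_3 from the other rows.
After both pivots, the entry at constraint row 1, column s_2 is -2/9.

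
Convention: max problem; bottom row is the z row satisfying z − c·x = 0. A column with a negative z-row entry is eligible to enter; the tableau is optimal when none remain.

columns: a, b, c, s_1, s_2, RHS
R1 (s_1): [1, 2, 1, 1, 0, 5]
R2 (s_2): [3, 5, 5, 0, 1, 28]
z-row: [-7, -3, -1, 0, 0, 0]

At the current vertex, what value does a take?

0

a is not in the basis, so in the current basic feasible solution a = 0.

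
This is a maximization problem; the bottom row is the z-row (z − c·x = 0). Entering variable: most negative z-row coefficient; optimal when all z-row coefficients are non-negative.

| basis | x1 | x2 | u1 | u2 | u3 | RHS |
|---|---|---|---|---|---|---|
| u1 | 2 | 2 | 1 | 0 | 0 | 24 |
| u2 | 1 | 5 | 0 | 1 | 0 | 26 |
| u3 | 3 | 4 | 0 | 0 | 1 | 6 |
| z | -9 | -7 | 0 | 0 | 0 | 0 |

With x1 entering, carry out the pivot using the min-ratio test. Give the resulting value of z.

Ratio test on column x1 — row 1: 24/2 = 12; row 2: 26/1 = 26; row 3: 6/3 = 2. Minimum is 2 at row 3 (u3 leaves); pivot element 3.
Pivot on row 3; the z-row RHS becomes 0 − (-9)·2 = 18.

18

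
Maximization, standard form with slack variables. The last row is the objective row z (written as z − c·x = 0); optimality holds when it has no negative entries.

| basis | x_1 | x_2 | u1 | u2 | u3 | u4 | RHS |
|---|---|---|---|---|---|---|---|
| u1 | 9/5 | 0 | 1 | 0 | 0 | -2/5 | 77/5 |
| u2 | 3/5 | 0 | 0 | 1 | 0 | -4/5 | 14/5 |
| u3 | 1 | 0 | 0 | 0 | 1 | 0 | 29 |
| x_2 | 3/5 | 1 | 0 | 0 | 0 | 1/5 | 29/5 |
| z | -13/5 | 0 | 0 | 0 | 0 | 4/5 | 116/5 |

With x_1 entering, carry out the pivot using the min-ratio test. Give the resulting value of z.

106/3

Ratio test on column x_1 — row 1: (77/5)/(9/5) = 77/9; row 2: (14/5)/(3/5) = 14/3; row 3: 29/1 = 29; row 4: (29/5)/(3/5) = 29/3. Minimum is 14/3 at row 2 (u2 leaves); pivot element 3/5.
Pivot on row 2; the z-row RHS becomes 116/5 − (-13/5)·(14/3) = 106/3.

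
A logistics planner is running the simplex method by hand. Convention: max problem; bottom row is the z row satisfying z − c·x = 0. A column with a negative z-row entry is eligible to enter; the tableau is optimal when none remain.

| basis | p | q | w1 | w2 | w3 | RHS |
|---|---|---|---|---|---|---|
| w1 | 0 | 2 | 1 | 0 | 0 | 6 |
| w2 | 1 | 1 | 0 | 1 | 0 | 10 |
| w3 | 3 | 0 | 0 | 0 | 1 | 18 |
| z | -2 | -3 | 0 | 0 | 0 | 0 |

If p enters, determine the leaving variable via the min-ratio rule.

w3

Column p entries and ratios — w1: 0 ≤ 0, skip; w2: 10/1 = 10; w3: 18/3 = 6.
Smallest ratio is 6 in the row of w3, so w3 leaves.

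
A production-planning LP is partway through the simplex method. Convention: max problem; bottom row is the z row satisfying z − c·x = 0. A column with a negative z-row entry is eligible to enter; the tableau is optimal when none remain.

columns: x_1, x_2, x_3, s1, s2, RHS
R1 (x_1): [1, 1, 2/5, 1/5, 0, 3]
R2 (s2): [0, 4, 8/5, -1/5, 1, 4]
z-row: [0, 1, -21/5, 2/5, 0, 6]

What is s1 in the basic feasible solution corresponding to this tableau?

0

s1 is not in the basis, so in the current basic feasible solution s1 = 0.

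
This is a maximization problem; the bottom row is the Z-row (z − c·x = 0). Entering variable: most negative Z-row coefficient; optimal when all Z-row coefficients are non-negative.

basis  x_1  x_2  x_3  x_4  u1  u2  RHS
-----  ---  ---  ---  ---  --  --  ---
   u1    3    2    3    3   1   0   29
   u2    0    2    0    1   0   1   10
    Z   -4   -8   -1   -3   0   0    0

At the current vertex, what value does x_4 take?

x_4 is not in the basis, so in the current basic feasible solution x_4 = 0.

0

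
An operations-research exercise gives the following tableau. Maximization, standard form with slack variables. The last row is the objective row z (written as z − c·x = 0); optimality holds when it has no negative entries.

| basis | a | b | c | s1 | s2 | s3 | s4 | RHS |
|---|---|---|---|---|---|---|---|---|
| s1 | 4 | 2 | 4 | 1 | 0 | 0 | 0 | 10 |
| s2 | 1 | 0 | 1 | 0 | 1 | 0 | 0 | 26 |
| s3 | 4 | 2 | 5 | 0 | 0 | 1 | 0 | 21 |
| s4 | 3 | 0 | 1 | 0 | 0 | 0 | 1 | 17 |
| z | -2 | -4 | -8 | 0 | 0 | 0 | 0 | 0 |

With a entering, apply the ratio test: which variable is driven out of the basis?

Column a entries and ratios — s1: 10/4 = 5/2; s2: 26/1 = 26; s3: 21/4 = 21/4; s4: 17/3 = 17/3.
Smallest ratio is 5/2 in the row of s1, so s1 leaves.

s1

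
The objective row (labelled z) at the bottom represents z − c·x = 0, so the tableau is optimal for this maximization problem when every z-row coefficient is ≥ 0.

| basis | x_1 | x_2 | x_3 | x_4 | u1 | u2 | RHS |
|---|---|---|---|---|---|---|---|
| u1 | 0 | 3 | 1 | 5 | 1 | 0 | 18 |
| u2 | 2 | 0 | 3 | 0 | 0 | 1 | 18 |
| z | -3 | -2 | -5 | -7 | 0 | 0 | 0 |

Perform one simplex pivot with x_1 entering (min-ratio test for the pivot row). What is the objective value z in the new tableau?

27

Ratio test on column x_1 — row 1: entry 0 ≤ 0; row 2: 18/2 = 9. Minimum is 9 at row 2 (u2 leaves); pivot element 2.
Pivot on row 2; the z-row RHS becomes 0 − (-3)·9 = 27.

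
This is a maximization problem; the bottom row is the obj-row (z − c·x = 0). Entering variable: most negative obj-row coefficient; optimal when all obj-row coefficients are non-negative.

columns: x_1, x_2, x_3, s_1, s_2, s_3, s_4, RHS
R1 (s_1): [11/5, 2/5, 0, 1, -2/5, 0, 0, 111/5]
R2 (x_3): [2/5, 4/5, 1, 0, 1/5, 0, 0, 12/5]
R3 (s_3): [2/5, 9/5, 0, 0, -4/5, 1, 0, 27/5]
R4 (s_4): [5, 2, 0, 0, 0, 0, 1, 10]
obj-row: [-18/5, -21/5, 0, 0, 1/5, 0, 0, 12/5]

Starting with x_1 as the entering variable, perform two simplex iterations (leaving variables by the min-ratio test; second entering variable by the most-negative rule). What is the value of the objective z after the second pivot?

Ratio test on column x_1 — row 1: (111/5)/(11/5) = 111/11; row 2: (12/5)/(2/5) = 6; row 3: (27/5)/(2/5) = 27/2; row 4: 10/5 = 2. Minimum is 2 at row 4 (s_4 leaves); pivot element 5.
Pivot on row 4; the obj-row RHS becomes 12/5 − (-18/5)·2 = 48/5.
Next entering variable (most negative obj-row entry -69/25): x_2.
Ratio test on column x_2 — row 1: entry -12/25 ≤ 0; row 2: (8/5)/(16/25) = 5/2; row 3: (23/5)/(41/25) = 115/41; row 4: 2/(2/5) = 5. Minimum is 5/2 at row 2 (x_3 leaves); pivot element 16/25.
After the second pivot the obj-row RHS is 48/5 − (-69/25)·(5/2) = 33/2.

33/2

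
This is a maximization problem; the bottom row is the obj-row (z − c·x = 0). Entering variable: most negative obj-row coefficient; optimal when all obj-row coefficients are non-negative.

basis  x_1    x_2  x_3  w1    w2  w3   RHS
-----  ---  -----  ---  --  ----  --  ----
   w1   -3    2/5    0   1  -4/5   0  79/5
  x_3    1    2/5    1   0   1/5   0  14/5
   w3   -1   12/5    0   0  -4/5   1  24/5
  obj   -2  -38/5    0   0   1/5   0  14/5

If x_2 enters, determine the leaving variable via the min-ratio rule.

Column x_2 entries and ratios — w1: (79/5)/(2/5) = 79/2; x_3: (14/5)/(2/5) = 7; w3: (24/5)/(12/5) = 2.
Smallest ratio is 2 in the row of w3, so w3 leaves.

w3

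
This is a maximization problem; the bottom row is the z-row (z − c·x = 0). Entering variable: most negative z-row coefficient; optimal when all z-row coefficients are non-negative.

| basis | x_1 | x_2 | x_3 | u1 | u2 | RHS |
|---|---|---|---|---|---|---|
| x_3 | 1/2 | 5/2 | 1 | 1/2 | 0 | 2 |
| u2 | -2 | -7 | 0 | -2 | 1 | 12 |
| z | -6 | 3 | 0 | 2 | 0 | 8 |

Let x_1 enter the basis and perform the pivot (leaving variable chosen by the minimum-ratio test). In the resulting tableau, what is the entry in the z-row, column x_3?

Ratio test on column x_1 — row 1: 2/(1/2) = 4; row 2: entry -2 ≤ 0. Minimum is 4 at row 1 (x_3 leaves); pivot element 1/2.
Divide row 1 by 1/2; eliminate column x_1 from the other rows.
z-row update in column x_3: 0 − (-6)·2 = 12.

12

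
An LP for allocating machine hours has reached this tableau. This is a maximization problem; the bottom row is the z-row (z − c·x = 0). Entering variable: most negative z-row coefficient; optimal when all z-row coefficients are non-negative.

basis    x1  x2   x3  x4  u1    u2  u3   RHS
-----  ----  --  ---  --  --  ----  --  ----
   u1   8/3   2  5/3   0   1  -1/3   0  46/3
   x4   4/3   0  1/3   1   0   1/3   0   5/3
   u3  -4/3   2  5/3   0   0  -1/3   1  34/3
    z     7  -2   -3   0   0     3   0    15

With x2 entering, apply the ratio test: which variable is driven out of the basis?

Column x2 entries and ratios — u1: (46/3)/2 = 23/3; x4: 0 ≤ 0, skip; u3: (34/3)/2 = 17/3.
Smallest ratio is 17/3 in the row of u3, so u3 leaves.

u3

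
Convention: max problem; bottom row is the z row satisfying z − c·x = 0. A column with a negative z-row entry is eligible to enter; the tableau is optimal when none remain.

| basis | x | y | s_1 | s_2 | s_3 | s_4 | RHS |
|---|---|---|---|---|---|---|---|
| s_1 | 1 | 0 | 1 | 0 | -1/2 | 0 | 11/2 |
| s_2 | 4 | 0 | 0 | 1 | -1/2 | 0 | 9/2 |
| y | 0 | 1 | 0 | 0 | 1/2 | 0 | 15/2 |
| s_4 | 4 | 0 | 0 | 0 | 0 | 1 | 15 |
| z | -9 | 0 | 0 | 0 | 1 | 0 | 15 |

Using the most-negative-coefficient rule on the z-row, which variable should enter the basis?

x

Negative z-row entries: x: -9.
The most negative is -9 in column x, so x enters.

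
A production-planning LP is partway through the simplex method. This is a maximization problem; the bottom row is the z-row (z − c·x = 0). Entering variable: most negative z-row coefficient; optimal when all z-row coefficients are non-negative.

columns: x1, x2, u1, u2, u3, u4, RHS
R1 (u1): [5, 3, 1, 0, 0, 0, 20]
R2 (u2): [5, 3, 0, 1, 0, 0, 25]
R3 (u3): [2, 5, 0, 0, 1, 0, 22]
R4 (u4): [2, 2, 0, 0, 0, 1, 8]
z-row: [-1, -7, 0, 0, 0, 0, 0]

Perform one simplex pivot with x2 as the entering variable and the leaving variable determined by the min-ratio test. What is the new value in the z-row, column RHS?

Ratio test on column x2 — row 1: 20/3 = 20/3; row 2: 25/3 = 25/3; row 3: 22/5 = 22/5; row 4: 8/2 = 4. Minimum is 4 at row 4 (u4 leaves); pivot element 2.
Divide row 4 by 2; eliminate column x2 from the other rows.
z-row update in column RHS: 0 − (-7)·4 = 28.

28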